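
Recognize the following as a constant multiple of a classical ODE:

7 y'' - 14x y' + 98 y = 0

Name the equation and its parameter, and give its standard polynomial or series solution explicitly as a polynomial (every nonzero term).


All three coefficients share the factor 7; dividing through by 7 gives  y'' - 2x y' + 14 y = 0.
This matches the Hermite equation y'' - 2x y' + 2n y = 0 with 2n = 14, so n = 7; the polynomial solution is H_7(x).
With y = sum_k a_k x^k, matching x^k gives (k+2)(k+1) a_{k+2} = 2(k - n) a_k = 2(k - 7) a_k. The right side vanishes at k = 7, so the series with the parity of 7 terminates at degree 7.
Standard normalization: leading coefficient of H_n is 2^n, so a_7 = 2^7 = 128. Work downward with a_k = (k+1)(k+2) a_{k+2} / (2(k - n)):
  a_5 = (6)(7)(128) / (2(5 - 7)) = 5376/(-4) = -1344
  a_3 = (4)(5)(-1344) / (2(3 - 7)) = -26880/(-8) = 3360
  a_1 = (2)(3)(3360) / (2(1 - 7)) = 20160/(-12) = -1680
Hence H_7(x) = 128 x^7 - 1344 x^5 + 3360 x^3 - 1680 x.

H_7(x); series = 128 x^7 - 1344 x^5 + 3360 x^3 - 1680 x


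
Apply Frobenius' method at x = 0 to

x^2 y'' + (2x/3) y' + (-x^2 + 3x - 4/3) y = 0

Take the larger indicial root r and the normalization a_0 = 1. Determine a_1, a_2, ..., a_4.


Write in Frobenius form y'' + (p(x)/x) y' + (q(x)/x^2) y = 0:
  p(x) = 2/3,  q(x) = -x^2 + 3x - 4/3.
Indicial equation: r(r-1) + (2/3) r + (-4/3) = 0 -> roots r_1 = 4/3, r_2 = -1.
Take r = r_1 = 4/3. Let y(x) = x^r sum_{n>=0} a_n x^n with a_0 = 1.
Substitute y = x^r sum a_n x^n and match x^{r+n}. The recurrence is
  D(n) a_n + 3 a_{n-1} - 1 a_{n-2} = 0,  where D(n) = (r+n)(r+n-1) + (2/3)(r+n) + (-4/3).
  a_n = [-3 a_{n-1} + 1 a_{n-2}] / D(n).
Since the indicial polynomial factors as (r - r_1)(r - r_2), D(n) = (r_1 + n - r_1)(r_1 + n - r_2) = n(n + 7/3).
Evaluating step by step (a_0 = 1):
  n = 1: D(1) = 1(1 + 7/3) = 10/3; numerator = -3(1) = -3; a_1 = (-3)/(10/3) = -9/10
  n = 2: D(2) = 2(2 + 7/3) = 26/3; numerator = -3(-9/10) + 1(1) = 37/10; a_2 = (37/10)/(26/3) = 111/260
  n = 3: D(3) = 3(3 + 7/3) = 16; numerator = -3(111/260) + 1(-9/10) = -567/260; a_3 = (-567/260)/(16) = -567/4160
  n = 4: D(4) = 4(4 + 7/3) = 76/3; numerator = -3(-567/4160) + 1(111/260) = 3477/4160; a_4 = (3477/4160)/(76/3) = 549/16640

r = 4/3; a_0 = 1; a_1 = -9/10; a_2 = 111/260; a_3 = -567/4160; a_4 = 549/16640


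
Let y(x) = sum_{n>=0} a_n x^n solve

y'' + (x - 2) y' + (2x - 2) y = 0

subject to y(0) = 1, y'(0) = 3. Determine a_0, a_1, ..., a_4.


Ansatz: y(x) = sum_{n>=0} a_n x^n, so y'(x) = sum_{n>=1} n a_n x^(n-1) and y''(x) = sum_{n>=2} n(n-1) a_n x^(n-2).
Substitute into P(x) y'' + Q(x) y' + R(x) y = 0 with P(x) = 1, Q(x) = x - 2, R(x) = 2x - 2, and match powers of x.
Initial conditions: a_0 = 1, a_1 = 3.
Setting the coefficient of each power of x to zero and solving order by order (substituting the coefficients already found):
  x^0: 2 a_2 - 2 a_1 - 2 a_0 = 0  ->  2 a_2 = 2 a_1 + 2 a_0 = 8  ->  a_2 = 4
  x^1: 6 a_3 - 4 a_2 - a_1 + 2 a_0 = 0  ->  6 a_3 = 4 a_2 + a_1 - 2 a_0 = 17  ->  a_3 = 17/6
  x^2: 12 a_4 - 6 a_3 + 2 a_1 = 0  ->  12 a_4 = 6 a_3 - 2 a_1 = 11  ->  a_4 = 11/12
Truncated series: y(x) = 1 + 3 x + 4 x^2 + (17/6) x^3 + (11/12) x^4 + O(x^5).

a_0 = 1; a_1 = 3; a_2 = 4; a_3 = 17/6; a_4 = 11/12


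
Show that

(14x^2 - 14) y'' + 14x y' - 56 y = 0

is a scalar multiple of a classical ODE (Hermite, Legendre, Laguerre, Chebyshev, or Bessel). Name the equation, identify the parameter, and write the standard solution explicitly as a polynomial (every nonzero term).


All three coefficients share the factor -14; dividing through by -14 gives  (1 - x^2) y'' - x y' + 4 y = 0.
This matches the Chebyshev equation (1 - x^2) y'' - x y' + n^2 y = 0 (note the -x y' term, not -2x y') with n^2 = 4, so n = 2; the polynomial solution is T_2(x).
With y = sum_k a_k x^k, matching x^k gives (k+2)(k+1) a_{k+2} = (k^2 - n^2) a_k = (k - 2)(k + 2) a_k. The right side vanishes at k = 2, so the series with the parity of 2 terminates at degree 2.
Standard normalization: leading coefficient of T_n is 2^(n-1), so a_2 = 2^1 = 2. Work downward with a_k = (k+1)(k+2) a_{k+2} / ((k - 2)(k + 2)):
  a_0 = (1)(2)(2) / ((0 - 2)(0 + 2)) = 4/(-4) = -1
Hence T_2(x) = 2 x^2 - 1.

T_2(x); series = 2 x^2 - 1


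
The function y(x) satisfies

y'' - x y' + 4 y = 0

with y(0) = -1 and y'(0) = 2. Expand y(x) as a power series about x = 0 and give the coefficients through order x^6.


Ansatz: y(x) = sum_{n>=0} a_n x^n, so y'(x) = sum_{n>=1} n a_n x^(n-1) and y''(x) = sum_{n>=2} n(n-1) a_n x^(n-2).
Substitute into P(x) y'' + Q(x) y' + R(x) y = 0 with P(x) = 1, Q(x) = -x, R(x) = 4, and match powers of x.
Initial conditions: a_0 = -1, a_1 = 2.
Setting the coefficient of each power of x to zero and solving order by order (substituting the coefficients already found):
  x^0: 2 a_2 + 4 a_0 = 0  ->  2 a_2 = -4 a_0 = 4  ->  a_2 = 2
  x^1: 6 a_3 + 3 a_1 = 0  ->  6 a_3 = -3 a_1 = -6  ->  a_3 = -1
  x^2: 12 a_4 + 2 a_2 = 0  ->  12 a_4 = -2 a_2 = -4  ->  a_4 = -1/3
  x^3: 20 a_5 + a_3 = 0  ->  20 a_5 = -a_3 = 1  ->  a_5 = 1/20
  x^4: 30 a_6 = 0  ->  a_6 = 0
Truncated series: y(x) = -1 + 2 x + 2 x^2 - x^3 - (1/3) x^4 + (1/20) x^5 + O(x^7).

a_0 = -1; a_1 = 2; a_2 = 2; a_3 = -1; a_4 = -1/3; a_5 = 1/20; a_6 = 0


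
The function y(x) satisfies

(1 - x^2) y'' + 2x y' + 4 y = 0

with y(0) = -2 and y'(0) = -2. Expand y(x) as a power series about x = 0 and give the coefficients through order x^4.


Ansatz: y(x) = sum_{n>=0} a_n x^n, so y'(x) = sum_{n>=1} n a_n x^(n-1) and y''(x) = sum_{n>=2} n(n-1) a_n x^(n-2).
Substitute into P(x) y'' + Q(x) y' + R(x) y = 0 with P(x) = 1 - x^2, Q(x) = 2x, R(x) = 4, and match powers of x.
Initial conditions: a_0 = -2, a_1 = -2.
Setting the coefficient of each power of x to zero and solving order by order (substituting the coefficients already found):
  x^0: 2 a_2 + 4 a_0 = 0  ->  2 a_2 = -4 a_0 = 8  ->  a_2 = 4
  x^1: 6 a_3 + 6 a_1 = 0  ->  6 a_3 = -6 a_1 = 12  ->  a_3 = 2
  x^2: 12 a_4 + 6 a_2 = 0  ->  12 a_4 = -6 a_2 = -24  ->  a_4 = -2
Truncated series: y(x) = -2 - 2 x + 4 x^2 + 2 x^3 - 2 x^4 + O(x^5).

a_0 = -2; a_1 = -2; a_2 = 4; a_3 = 2; a_4 = -2


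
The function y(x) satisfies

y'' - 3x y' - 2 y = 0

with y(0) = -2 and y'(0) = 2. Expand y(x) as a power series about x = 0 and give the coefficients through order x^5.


Ansatz: y(x) = sum_{n>=0} a_n x^n, so y'(x) = sum_{n>=1} n a_n x^(n-1) and y''(x) = sum_{n>=2} n(n-1) a_n x^(n-2).
Substitute into P(x) y'' + Q(x) y' + R(x) y = 0 with P(x) = 1, Q(x) = -3x, R(x) = -2, and match powers of x.
Initial conditions: a_0 = -2, a_1 = 2.
Setting the coefficient of each power of x to zero and solving order by order (substituting the coefficients already found):
  x^0: 2 a_2 - 2 a_0 = 0  ->  2 a_2 = 2 a_0 = -4  ->  a_2 = -2
  x^1: 6 a_3 - 5 a_1 = 0  ->  6 a_3 = 5 a_1 = 10  ->  a_3 = 5/3
  x^2: 12 a_4 - 8 a_2 = 0  ->  12 a_4 = 8 a_2 = -16  ->  a_4 = -4/3
  x^3: 20 a_5 - 11 a_3 = 0  ->  20 a_5 = 11 a_3 = 55/3  ->  a_5 = 11/12
Truncated series: y(x) = -2 + 2 x - 2 x^2 + (5/3) x^3 - (4/3) x^4 + (11/12) x^5 + O(x^6).

a_0 = -2; a_1 = 2; a_2 = -2; a_3 = 5/3; a_4 = -4/3; a_5 = 11/12


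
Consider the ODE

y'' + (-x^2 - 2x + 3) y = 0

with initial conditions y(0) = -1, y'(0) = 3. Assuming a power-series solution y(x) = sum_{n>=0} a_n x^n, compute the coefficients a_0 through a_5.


Ansatz: y(x) = sum_{n>=0} a_n x^n, so y'(x) = sum_{n>=1} n a_n x^(n-1) and y''(x) = sum_{n>=2} n(n-1) a_n x^(n-2).
Substitute into P(x) y'' + Q(x) y' + R(x) y = 0 with P(x) = 1, Q(x) = 0, R(x) = -x^2 - 2x + 3, and match powers of x.
Initial conditions: a_0 = -1, a_1 = 3.
Setting the coefficient of each power of x to zero and solving order by order (substituting the coefficients already found):
  x^0: 2 a_2 + 3 a_0 = 0  ->  2 a_2 = -3 a_0 = 3  ->  a_2 = 3/2
  x^1: 6 a_3 + 3 a_1 - 2 a_0 = 0  ->  6 a_3 = -3 a_1 + 2 a_0 = -11  ->  a_3 = -11/6
  x^2: 12 a_4 + 3 a_2 - 2 a_1 - a_0 = 0  ->  12 a_4 = -3 a_2 + 2 a_1 + a_0 = 1/2  ->  a_4 = 1/24
  x^3: 20 a_5 + 3 a_3 - 2 a_2 - a_1 = 0  ->  20 a_5 = -3 a_3 + 2 a_2 + a_1 = 23/2  ->  a_5 = 23/40
Truncated series: y(x) = -1 + 3 x + (3/2) x^2 - (11/6) x^3 + (1/24) x^4 + (23/40) x^5 + O(x^6).

a_0 = -1; a_1 = 3; a_2 = 3/2; a_3 = -11/6; a_4 = 1/24; a_5 = 23/40


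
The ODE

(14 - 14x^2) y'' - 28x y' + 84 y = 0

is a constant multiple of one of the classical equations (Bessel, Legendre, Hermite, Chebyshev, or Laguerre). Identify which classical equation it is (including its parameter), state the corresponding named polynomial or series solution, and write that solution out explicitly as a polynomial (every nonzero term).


All three coefficients share the factor 14; dividing through by 14 gives  (1 - x^2) y'' - 2x y' + 6 y = 0.
This matches the Legendre equation (1 - x^2) y'' - 2x y' + n(n+1) y = 0 (note the -2x y' term) with n(n+1) = 6, so n = 2; the polynomial solution is P_2(x).
With y = sum_k a_k x^k, matching x^k gives (k+2)(k+1) a_{k+2} = [k(k+1) - n(n+1)] a_k = (k - 2)(k + 3) a_k. The right side vanishes at k = 2, so the series with the parity of 2 terminates at degree 2.
Standard normalization (P_n(1) = 1): leading coefficient (2n)!/(2^n (n!)^2) = 24/(4*4) = 3/2, so a_2 = 3/2. Work downward with a_k = (k+1)(k+2) a_{k+2} / ((k - 2)(k + 3)):
  a_0 = (1)(2)(3/2) / ((0 - 2)(0 + 3)) = 3/(-6) = -1/2
Hence P_2(x) = 3 x^2/2 - 1/2.

P_2(x); series = 3 x^2/2 - 1/2


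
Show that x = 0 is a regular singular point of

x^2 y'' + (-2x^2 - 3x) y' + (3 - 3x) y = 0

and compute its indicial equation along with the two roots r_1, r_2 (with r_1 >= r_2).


Divide by x^2 to reach normal form y'' + P_1(x) y' + P_2(x) y = 0 with P_1(x) = -2 - 3/x and P_2(x) = -3/x + 3/x^2.
x = 0 is a singular point because the y'-coefficient -2 - 3/x has a pole at x = 0 and the y-coefficient -3/x + 3/x^2 has a pole at x = 0.
It is a regular singular point because x P_1(x) = p(x) = -2x - 3 and x^2 P_2(x) = q(x) = 3 - 3x are polynomials, hence analytic at x = 0.
p(0) = -3,  q(0) = 3.
Indicial equation: r(r-1) + p(0) r + q(0) = 0, i.e. r^2 + (p(0) - 1) r + q(0) = 0, i.e. r^2 - 4 r + 3 = 0.
Discriminant: (-4)^2 - 4(3) = 4, so r = (4 ± 2)/2.
Solving: r_1 = 3, r_2 = 1.

indicial: r^2 - 4 r + 3 = 0; roots r_1 = 3, r_2 = 1


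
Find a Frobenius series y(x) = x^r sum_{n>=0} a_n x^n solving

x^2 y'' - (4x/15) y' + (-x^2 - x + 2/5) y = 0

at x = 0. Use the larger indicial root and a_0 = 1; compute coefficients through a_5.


Write in Frobenius form y'' + (p(x)/x) y' + (q(x)/x^2) y = 0:
  p(x) = -4/15,  q(x) = -x^2 - x + 2/5.
Indicial equation: r(r-1) + (-4/15) r + (2/5) = 0 -> roots r_1 = 2/3, r_2 = 3/5.
Take r = r_1 = 2/3. Let y(x) = x^r sum_{n>=0} a_n x^n with a_0 = 1.
Substitute y = x^r sum a_n x^n and match x^{r+n}. The recurrence is
  D(n) a_n - 1 a_{n-1} - 1 a_{n-2} = 0,  where D(n) = (r+n)(r+n-1) + (-4/15)(r+n) + (2/5).
  a_n = [1 a_{n-1} + 1 a_{n-2}] / D(n).
Since the indicial polynomial factors as (r - r_1)(r - r_2), D(n) = (r_1 + n - r_1)(r_1 + n - r_2) = n(n + 1/15).
Evaluating step by step (a_0 = 1):
  n = 1: D(1) = 1(1 + 1/15) = 16/15; numerator = 1(1) = 1; a_1 = (1)/(16/15) = 15/16
  n = 2: D(2) = 2(2 + 1/15) = 62/15; numerator = 1(15/16) + 1(1) = 31/16; a_2 = (31/16)/(62/15) = 15/32
  n = 3: D(3) = 3(3 + 1/15) = 46/5; numerator = 1(15/32) + 1(15/16) = 45/32; a_3 = (45/32)/(46/5) = 225/1472
  n = 4: D(4) = 4(4 + 1/15) = 244/15; numerator = 1(225/1472) + 1(15/32) = 915/1472; a_4 = (915/1472)/(244/15) = 225/5888
  n = 5: D(5) = 5(5 + 1/15) = 76/3; numerator = 1(225/5888) + 1(225/1472) = 1125/5888; a_5 = (1125/5888)/(76/3) = 3375/447488

r = 2/3; a_0 = 1; a_1 = 15/16; a_2 = 15/32; a_3 = 225/1472; a_4 = 225/5888; a_5 = 3375/447488


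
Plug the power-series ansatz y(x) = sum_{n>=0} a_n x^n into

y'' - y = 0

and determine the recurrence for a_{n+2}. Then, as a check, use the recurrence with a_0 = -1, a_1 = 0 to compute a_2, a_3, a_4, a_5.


Substitute y = sum_n a_n x^n into y'' + (const) y = 0.
y''(x) = sum_{n>=0} (n+2)(n+1) a_{n+2} x^n.
The ODE becomes sum_n [(n+2)(n+1) a_{n+2} - 1 a_n] x^n = 0.
Setting each coefficient to zero gives the recurrence:
  (n+2)(n+1) a_{n+2} - 1 a_n = 0,
  a_{n+2} = 1 / ((n+1)(n+2)) a_n.

Check with a_0 = -1, a_1 = 0 (apply the recurrence for n = 0, 1, 2, 3): a_0 = -1, a_1 = 0, a_2 = -1/2, a_3 = 0, a_4 = -1/24, a_5 = 0.

a_{n+2} = 1/((n+1)(n+2)) * a_n; check: a_0 = -1, a_1 = 0, a_2 = -1/2, a_3 = 0, a_4 = -1/24, a_5 = 0


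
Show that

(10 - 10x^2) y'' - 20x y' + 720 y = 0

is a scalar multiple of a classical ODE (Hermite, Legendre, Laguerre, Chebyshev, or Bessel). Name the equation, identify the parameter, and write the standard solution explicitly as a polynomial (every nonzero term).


All three coefficients share the factor 10; dividing through by 10 gives  (1 - x^2) y'' - 2x y' + 72 y = 0.
This matches the Legendre equation (1 - x^2) y'' - 2x y' + n(n+1) y = 0 (note the -2x y' term) with n(n+1) = 72, so n = 8; the polynomial solution is P_8(x).
With y = sum_k a_k x^k, matching x^k gives (k+2)(k+1) a_{k+2} = [k(k+1) - n(n+1)] a_k = (k - 8)(k + 9) a_k. The right side vanishes at k = 8, so the series with the parity of 8 terminates at degree 8.
Standard normalization (P_n(1) = 1): leading coefficient (2n)!/(2^n (n!)^2) = 20922789888000/(256*1625702400) = 6435/128, so a_8 = 6435/128. Work downward with a_k = (k+1)(k+2) a_{k+2} / ((k - 8)(k + 9)):
  a_6 = (7)(8)(6435/128) / ((6 - 8)(6 + 9)) = (45045/16)/(-30) = -3003/32
  a_4 = (5)(6)(-3003/32) / ((4 - 8)(4 + 9)) = (-45045/16)/(-52) = 3465/64
  a_2 = (3)(4)(3465/64) / ((2 - 8)(2 + 9)) = (10395/16)/(-66) = -315/32
  a_0 = (1)(2)(-315/32) / ((0 - 8)(0 + 9)) = (-315/16)/(-72) = 35/128
Hence P_8(x) = 6435 x^8/128 - 3003 x^6/32 + 3465 x^4/64 - 315 x^2/32 + 35/128.

P_8(x); series = 6435 x^8/128 - 3003 x^6/32 + 3465 x^4/64 - 315 x^2/32 + 35/128


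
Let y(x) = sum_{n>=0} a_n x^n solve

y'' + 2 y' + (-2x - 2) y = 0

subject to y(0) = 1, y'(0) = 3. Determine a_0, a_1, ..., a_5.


Ansatz: y(x) = sum_{n>=0} a_n x^n, so y'(x) = sum_{n>=1} n a_n x^(n-1) and y''(x) = sum_{n>=2} n(n-1) a_n x^(n-2).
Substitute into P(x) y'' + Q(x) y' + R(x) y = 0 with P(x) = 1, Q(x) = 2, R(x) = -2x - 2, and match powers of x.
Initial conditions: a_0 = 1, a_1 = 3.
Setting the coefficient of each power of x to zero and solving order by order (substituting the coefficients already found):
  x^0: 2 a_2 + 2 a_1 - 2 a_0 = 0  ->  2 a_2 = -2 a_1 + 2 a_0 = -4  ->  a_2 = -2
  x^1: 6 a_3 + 4 a_2 - 2 a_1 - 2 a_0 = 0  ->  6 a_3 = -4 a_2 + 2 a_1 + 2 a_0 = 16  ->  a_3 = 8/3
  x^2: 12 a_4 + 6 a_3 - 2 a_2 - 2 a_1 = 0  ->  12 a_4 = -6 a_3 + 2 a_2 + 2 a_1 = -14  ->  a_4 = -7/6
  x^3: 20 a_5 + 8 a_4 - 2 a_3 - 2 a_2 = 0  ->  20 a_5 = -8 a_4 + 2 a_3 + 2 a_2 = 32/3  ->  a_5 = 8/15
Truncated series: y(x) = 1 + 3 x - 2 x^2 + (8/3) x^3 - (7/6) x^4 + (8/15) x^5 + O(x^6).

a_0 = 1; a_1 = 3; a_2 = -2; a_3 = 8/3; a_4 = -7/6; a_5 = 8/15


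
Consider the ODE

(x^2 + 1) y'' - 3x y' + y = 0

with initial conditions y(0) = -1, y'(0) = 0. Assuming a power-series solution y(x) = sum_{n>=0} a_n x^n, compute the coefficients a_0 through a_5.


Ansatz: y(x) = sum_{n>=0} a_n x^n, so y'(x) = sum_{n>=1} n a_n x^(n-1) and y''(x) = sum_{n>=2} n(n-1) a_n x^(n-2).
Substitute into P(x) y'' + Q(x) y' + R(x) y = 0 with P(x) = x^2 + 1, Q(x) = -3x, R(x) = 1, and match powers of x.
Initial conditions: a_0 = -1, a_1 = 0.
Setting the coefficient of each power of x to zero and solving order by order (substituting the coefficients already found):
  x^0: 2 a_2 + a_0 = 0  ->  2 a_2 = -a_0 = 1  ->  a_2 = 1/2
  x^1: 6 a_3 - 2 a_1 = 0  ->  6 a_3 = 2 a_1 = 0  ->  a_3 = 0
  x^2: 12 a_4 - 3 a_2 = 0  ->  12 a_4 = 3 a_2 = 3/2  ->  a_4 = 1/8
  x^3: 20 a_5 - 2 a_3 = 0  ->  20 a_5 = 2 a_3 = 0  ->  a_5 = 0
Truncated series: y(x) = -1 + (1/2) x^2 + (1/8) x^4 + O(x^6).

a_0 = -1; a_1 = 0; a_2 = 1/2; a_3 = 0; a_4 = 1/8; a_5 = 0


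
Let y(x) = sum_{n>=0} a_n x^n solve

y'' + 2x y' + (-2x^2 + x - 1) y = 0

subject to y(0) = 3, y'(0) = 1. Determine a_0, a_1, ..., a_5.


Ansatz: y(x) = sum_{n>=0} a_n x^n, so y'(x) = sum_{n>=1} n a_n x^(n-1) and y''(x) = sum_{n>=2} n(n-1) a_n x^(n-2).
Substitute into P(x) y'' + Q(x) y' + R(x) y = 0 with P(x) = 1, Q(x) = 2x, R(x) = -2x^2 + x - 1, and match powers of x.
Initial conditions: a_0 = 3, a_1 = 1.
Setting the coefficient of each power of x to zero and solving order by order (substituting the coefficients already found):
  x^0: 2 a_2 - a_0 = 0  ->  2 a_2 = a_0 = 3  ->  a_2 = 3/2
  x^1: 6 a_3 + a_1 + a_0 = 0  ->  6 a_3 = -a_1 - a_0 = -4  ->  a_3 = -2/3
  x^2: 12 a_4 + 3 a_2 + a_1 - 2 a_0 = 0  ->  12 a_4 = -3 a_2 - a_1 + 2 a_0 = 1/2  ->  a_4 = 1/24
  x^3: 20 a_5 + 5 a_3 + a_2 - 2 a_1 = 0  ->  20 a_5 = -5 a_3 - a_2 + 2 a_1 = 23/6  ->  a_5 = 23/120
Truncated series: y(x) = 3 + x + (3/2) x^2 - (2/3) x^3 + (1/24) x^4 + (23/120) x^5 + O(x^6).

a_0 = 3; a_1 = 1; a_2 = 3/2; a_3 = -2/3; a_4 = 1/24; a_5 = 23/120


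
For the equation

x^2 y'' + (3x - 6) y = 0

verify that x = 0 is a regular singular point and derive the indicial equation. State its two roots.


Divide by x^2 to reach normal form y'' + P_1(x) y' + P_2(x) y = 0 with P_1(x) = 0 and P_2(x) = 3/x - 6/x^2.
x = 0 is a singular point because the y-coefficient 3/x - 6/x^2 has a pole at x = 0.
It is a regular singular point because x P_1(x) = p(x) = 0 and x^2 P_2(x) = q(x) = 3x - 6 are polynomials, hence analytic at x = 0.
p(0) = 0,  q(0) = -6.
Indicial equation: r(r-1) + p(0) r + q(0) = 0, i.e. r^2 + (p(0) - 1) r + q(0) = 0, i.e. r^2 - 1 r - 6 = 0.
Discriminant: (-1)^2 - 4(-6) = 25, so r = (1 ± 5)/2.
Solving: r_1 = 3, r_2 = -2.

indicial: r^2 - 1 r - 6 = 0; roots r_1 = 3, r_2 = -2


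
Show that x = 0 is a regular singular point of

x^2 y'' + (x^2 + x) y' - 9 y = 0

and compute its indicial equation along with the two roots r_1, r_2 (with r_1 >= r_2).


Divide by x^2 to reach normal form y'' + P_1(x) y' + P_2(x) y = 0 with P_1(x) = 1 + 1/x and P_2(x) = -9/x^2.
x = 0 is a singular point because the y'-coefficient 1 + 1/x has a pole at x = 0 and the y-coefficient -9/x^2 has a pole at x = 0.
It is a regular singular point because x P_1(x) = p(x) = x + 1 and x^2 P_2(x) = q(x) = -9 are polynomials, hence analytic at x = 0.
p(0) = 1,  q(0) = -9.
Indicial equation: r(r-1) + p(0) r + q(0) = 0, i.e. r^2 + (p(0) - 1) r + q(0) = 0, i.e. r^2 - 9 = 0.
Discriminant: (0)^2 - 4(-9) = 36, so r = (0 ± 6)/2.
Solving: r_1 = 3, r_2 = -3.

indicial: r^2 - 9 = 0; roots r_1 = 3, r_2 = -3


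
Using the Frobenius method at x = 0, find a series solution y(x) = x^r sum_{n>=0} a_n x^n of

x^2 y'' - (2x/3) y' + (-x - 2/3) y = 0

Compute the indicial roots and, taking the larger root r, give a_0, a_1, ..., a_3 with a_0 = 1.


Write in Frobenius form y'' + (p(x)/x) y' + (q(x)/x^2) y = 0:
  p(x) = -2/3,  q(x) = -x - 2/3.
Indicial equation: r(r-1) + (-2/3) r + (-2/3) = 0 -> roots r_1 = 2, r_2 = -1/3.
Take r = r_1 = 2. Let y(x) = x^r sum_{n>=0} a_n x^n with a_0 = 1.
Substitute y = x^r sum a_n x^n and match x^{r+n}. The recurrence is
  D(n) a_n - 1 a_{n-1} = 0,  where D(n) = (r+n)(r+n-1) + (-2/3)(r+n) + (-2/3).
  a_n = 1 / D(n) * a_{n-1}.
Since the indicial polynomial factors as (r - r_1)(r - r_2), D(n) = (r_1 + n - r_1)(r_1 + n - r_2) = n(n + 7/3).
Evaluating step by step (a_0 = 1):
  n = 1: D(1) = 1(1 + 7/3) = 10/3; numerator = 1(1) = 1; a_1 = (1)/(10/3) = 3/10
  n = 2: D(2) = 2(2 + 7/3) = 26/3; numerator = 1(3/10) = 3/10; a_2 = (3/10)/(26/3) = 9/260
  n = 3: D(3) = 3(3 + 7/3) = 16; numerator = 1(9/260) = 9/260; a_3 = (9/260)/(16) = 9/4160

r = 2; a_0 = 1; a_1 = 3/10; a_2 = 9/260; a_3 = 9/4160


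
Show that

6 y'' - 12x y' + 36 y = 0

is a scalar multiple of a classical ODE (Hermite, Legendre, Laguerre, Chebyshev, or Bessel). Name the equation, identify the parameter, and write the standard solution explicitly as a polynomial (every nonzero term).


All three coefficients share the factor 6; dividing through by 6 gives  y'' - 2x y' + 6 y = 0.
This matches the Hermite equation y'' - 2x y' + 2n y = 0 with 2n = 6, so n = 3; the polynomial solution is H_3(x).
With y = sum_k a_k x^k, matching x^k gives (k+2)(k+1) a_{k+2} = 2(k - n) a_k = 2(k - 3) a_k. The right side vanishes at k = 3, so the series with the parity of 3 terminates at degree 3.
Standard normalization: leading coefficient of H_n is 2^n, so a_3 = 2^3 = 8. Work downward with a_k = (k+1)(k+2) a_{k+2} / (2(k - n)):
  a_1 = (2)(3)(8) / (2(1 - 3)) = 48/(-4) = -12
Hence H_3(x) = 8 x^3 - 12 x.

H_3(x); series = 8 x^3 - 12 x


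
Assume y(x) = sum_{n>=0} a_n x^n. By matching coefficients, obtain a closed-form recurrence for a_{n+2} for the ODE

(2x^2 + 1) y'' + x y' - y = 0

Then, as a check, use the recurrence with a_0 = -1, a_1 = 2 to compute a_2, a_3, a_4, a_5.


Substitute y = sum_n a_n x^n.
(1 + 2 x^2) y'' contributes (n+2)(n+1) a_{n+2} + 2 n(n-1) a_n at x^n.
x y'(x) contributes n a_n at x^n.
-y(x) contributes -1 a_n at x^n.
Matching x^n: (n+2)(n+1) a_{n+2} + (2 n(n-1) + n - 1) a_n = 0.
Thus a_{n+2} = (-2 n(n-1) - n + 1) / ((n+1)(n+2)) * a_n.

Check with a_0 = -1, a_1 = 2 (apply the recurrence for n = 0, 1, 2, 3): a_0 = -1, a_1 = 2, a_2 = -1/2, a_3 = 0, a_4 = 5/24, a_5 = 0.

a_(n+2) = (-2 n(n-1) - n + 1) / ((n+1)(n+2)) * a_n; check: a_0 = -1, a_1 = 2, a_2 = -1/2, a_3 = 0, a_4 = 5/24, a_5 = 0


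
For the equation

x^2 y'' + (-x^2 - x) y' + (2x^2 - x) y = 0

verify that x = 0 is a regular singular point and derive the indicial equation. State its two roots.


Divide by x^2 to reach normal form y'' + P_1(x) y' + P_2(x) y = 0 with P_1(x) = -1 - 1/x and P_2(x) = 2 - 1/x.
x = 0 is a singular point because the y'-coefficient -1 - 1/x has a pole at x = 0 and the y-coefficient 2 - 1/x has a pole at x = 0.
It is a regular singular point because x P_1(x) = p(x) = -x - 1 and x^2 P_2(x) = q(x) = 2x^2 - x are polynomials, hence analytic at x = 0.
p(0) = -1,  q(0) = 0.
Indicial equation: r(r-1) + p(0) r + q(0) = 0, i.e. r^2 + (p(0) - 1) r + q(0) = 0, i.e. r^2 - 2 r = 0.
Discriminant: (-2)^2 - 4(0) = 4, so r = (2 ± 2)/2.
Solving: r_1 = 2, r_2 = 0.

indicial: r^2 - 2 r = 0; roots r_1 = 2, r_2 = 0


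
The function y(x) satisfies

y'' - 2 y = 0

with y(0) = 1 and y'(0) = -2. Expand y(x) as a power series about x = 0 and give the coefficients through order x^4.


Ansatz: y(x) = sum_{n>=0} a_n x^n, so y'(x) = sum_{n>=1} n a_n x^(n-1) and y''(x) = sum_{n>=2} n(n-1) a_n x^(n-2).
Substitute into P(x) y'' + Q(x) y' + R(x) y = 0 with P(x) = 1, Q(x) = 0, R(x) = -2, and match powers of x.
Initial conditions: a_0 = 1, a_1 = -2.
Setting the coefficient of each power of x to zero and solving order by order (substituting the coefficients already found):
  x^0: 2 a_2 - 2 a_0 = 0  ->  2 a_2 = 2 a_0 = 2  ->  a_2 = 1
  x^1: 6 a_3 - 2 a_1 = 0  ->  6 a_3 = 2 a_1 = -4  ->  a_3 = -2/3
  x^2: 12 a_4 - 2 a_2 = 0  ->  12 a_4 = 2 a_2 = 2  ->  a_4 = 1/6
Truncated series: y(x) = 1 - 2 x + x^2 - (2/3) x^3 + (1/6) x^4 + O(x^5).

a_0 = 1; a_1 = -2; a_2 = 1; a_3 = -2/3; a_4 = 1/6


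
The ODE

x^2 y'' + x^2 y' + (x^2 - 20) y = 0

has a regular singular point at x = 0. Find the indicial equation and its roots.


Divide by x^2 to reach normal form y'' + P_1(x) y' + P_2(x) y = 0 with P_1(x) = 1 and P_2(x) = 1 - 20/x^2.
x = 0 is a singular point because the y-coefficient 1 - 20/x^2 has a pole at x = 0.
It is a regular singular point because x P_1(x) = p(x) = x and x^2 P_2(x) = q(x) = x^2 - 20 are polynomials, hence analytic at x = 0.
p(0) = 0,  q(0) = -20.
Indicial equation: r(r-1) + p(0) r + q(0) = 0, i.e. r^2 + (p(0) - 1) r + q(0) = 0, i.e. r^2 - 1 r - 20 = 0.
Discriminant: (-1)^2 - 4(-20) = 81, so r = (1 ± 9)/2.
Solving: r_1 = 5, r_2 = -4.

indicial: r^2 - 1 r - 20 = 0; roots r_1 = 5, r_2 = -4


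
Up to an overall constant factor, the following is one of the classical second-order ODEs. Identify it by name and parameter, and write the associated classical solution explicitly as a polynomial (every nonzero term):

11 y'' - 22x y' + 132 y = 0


All three coefficients share the factor 11; dividing through by 11 gives  y'' - 2x y' + 12 y = 0.
This matches the Hermite equation y'' - 2x y' + 2n y = 0 with 2n = 12, so n = 6; the polynomial solution is H_6(x).
With y = sum_k a_k x^k, matching x^k gives (k+2)(k+1) a_{k+2} = 2(k - n) a_k = 2(k - 6) a_k. The right side vanishes at k = 6, so the series with the parity of 6 terminates at degree 6.
Standard normalization: leading coefficient of H_n is 2^n, so a_6 = 2^6 = 64. Work downward with a_k = (k+1)(k+2) a_{k+2} / (2(k - n)):
  a_4 = (5)(6)(64) / (2(4 - 6)) = 1920/(-4) = -480
  a_2 = (3)(4)(-480) / (2(2 - 6)) = -5760/(-8) = 720
  a_0 = (1)(2)(720) / (2(0 - 6)) = 1440/(-12) = -120
Hence H_6(x) = 64 x^6 - 480 x^4 + 720 x^2 - 120.

H_6(x); series = 64 x^6 - 480 x^4 + 720 x^2 - 120


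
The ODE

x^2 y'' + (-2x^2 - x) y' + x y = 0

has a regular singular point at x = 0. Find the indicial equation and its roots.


Divide by x^2 to reach normal form y'' + P_1(x) y' + P_2(x) y = 0 with P_1(x) = -2 - 1/x and P_2(x) = 1/x.
x = 0 is a singular point because the y'-coefficient -2 - 1/x has a pole at x = 0 and the y-coefficient 1/x has a pole at x = 0.
It is a regular singular point because x P_1(x) = p(x) = -2x - 1 and x^2 P_2(x) = q(x) = x are polynomials, hence analytic at x = 0.
p(0) = -1,  q(0) = 0.
Indicial equation: r(r-1) + p(0) r + q(0) = 0, i.e. r^2 + (p(0) - 1) r + q(0) = 0, i.e. r^2 - 2 r = 0.
Discriminant: (-2)^2 - 4(0) = 4, so r = (2 ± 2)/2.
Solving: r_1 = 2, r_2 = 0.

indicial: r^2 - 2 r = 0; roots r_1 = 2, r_2 = 0


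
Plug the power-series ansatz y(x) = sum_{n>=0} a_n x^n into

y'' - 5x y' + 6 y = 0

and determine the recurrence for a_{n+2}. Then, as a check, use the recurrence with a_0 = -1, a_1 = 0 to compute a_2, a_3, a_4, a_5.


Substitute y = sum_n a_n x^n.
y''(x) has coefficient (n+2)(n+1) a_{n+2} at x^n;
-5 x y'(x) has coefficient -5 n a_n at x^n (shift);
6 y(x) has coefficient 6 a_n at x^n.
Matching x^n: (n+2)(n+1) a_{n+2} + (-5n + 6) a_n = 0.
Thus a_{n+2} = (5n - 6) / ((n+1)(n+2)) * a_n.

Check with a_0 = -1, a_1 = 0 (apply the recurrence for n = 0, 1, 2, 3): a_0 = -1, a_1 = 0, a_2 = 3, a_3 = 0, a_4 = 1, a_5 = 0.

a_(n+2) = (5n - 6) / ((n+1)(n+2)) * a_n; check: a_0 = -1, a_1 = 0, a_2 = 3, a_3 = 0, a_4 = 1, a_5 = 0


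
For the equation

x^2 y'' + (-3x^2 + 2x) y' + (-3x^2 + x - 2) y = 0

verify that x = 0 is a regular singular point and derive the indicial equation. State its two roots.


Divide by x^2 to reach normal form y'' + P_1(x) y' + P_2(x) y = 0 with P_1(x) = -3 + 2/x and P_2(x) = -3 + 1/x - 2/x^2.
x = 0 is a singular point because the y'-coefficient -3 + 2/x has a pole at x = 0 and the y-coefficient -3 + 1/x - 2/x^2 has a pole at x = 0.
It is a regular singular point because x P_1(x) = p(x) = 2 - 3x and x^2 P_2(x) = q(x) = -3x^2 + x - 2 are polynomials, hence analytic at x = 0.
p(0) = 2,  q(0) = -2.
Indicial equation: r(r-1) + p(0) r + q(0) = 0, i.e. r^2 + (p(0) - 1) r + q(0) = 0, i.e. r^2 + 1 r - 2 = 0.
Discriminant: (1)^2 - 4(-2) = 9, so r = (-1 ± 3)/2.
Solving: r_1 = 1, r_2 = -2.

indicial: r^2 + 1 r - 2 = 0; roots r_1 = 1, r_2 = -2


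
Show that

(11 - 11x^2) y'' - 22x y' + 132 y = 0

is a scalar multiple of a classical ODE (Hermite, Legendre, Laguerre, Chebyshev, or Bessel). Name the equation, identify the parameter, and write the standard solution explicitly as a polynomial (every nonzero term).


All three coefficients share the factor 11; dividing through by 11 gives  (1 - x^2) y'' - 2x y' + 12 y = 0.
This matches the Legendre equation (1 - x^2) y'' - 2x y' + n(n+1) y = 0 (note the -2x y' term) with n(n+1) = 12, so n = 3; the polynomial solution is P_3(x).
With y = sum_k a_k x^k, matching x^k gives (k+2)(k+1) a_{k+2} = [k(k+1) - n(n+1)] a_k = (k - 3)(k + 4) a_k. The right side vanishes at k = 3, so the series with the parity of 3 terminates at degree 3.
Standard normalization (P_n(1) = 1): leading coefficient (2n)!/(2^n (n!)^2) = 720/(8*36) = 5/2, so a_3 = 5/2. Work downward with a_k = (k+1)(k+2) a_{k+2} / ((k - 3)(k + 4)):
  a_1 = (2)(3)(5/2) / ((1 - 3)(1 + 4)) = 15/(-10) = -3/2
Hence P_3(x) = 5 x^3/2 - 3 x/2.

P_3(x); series = 5 x^3/2 - 3 x/2


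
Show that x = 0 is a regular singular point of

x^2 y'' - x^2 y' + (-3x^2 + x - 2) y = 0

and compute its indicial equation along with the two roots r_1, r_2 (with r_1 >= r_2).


Divide by x^2 to reach normal form y'' + P_1(x) y' + P_2(x) y = 0 with P_1(x) = -1 and P_2(x) = -3 + 1/x - 2/x^2.
x = 0 is a singular point because the y-coefficient -3 + 1/x - 2/x^2 has a pole at x = 0.
It is a regular singular point because x P_1(x) = p(x) = -x and x^2 P_2(x) = q(x) = -3x^2 + x - 2 are polynomials, hence analytic at x = 0.
p(0) = 0,  q(0) = -2.
Indicial equation: r(r-1) + p(0) r + q(0) = 0, i.e. r^2 + (p(0) - 1) r + q(0) = 0, i.e. r^2 - 1 r - 2 = 0.
Discriminant: (-1)^2 - 4(-2) = 9, so r = (1 ± 3)/2.
Solving: r_1 = 2, r_2 = -1.

indicial: r^2 - 1 r - 2 = 0; roots r_1 = 2, r_2 = -1


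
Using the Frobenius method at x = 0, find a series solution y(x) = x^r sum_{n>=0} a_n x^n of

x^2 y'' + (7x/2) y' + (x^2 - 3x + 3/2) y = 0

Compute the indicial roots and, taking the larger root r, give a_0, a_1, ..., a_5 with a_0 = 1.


Write in Frobenius form y'' + (p(x)/x) y' + (q(x)/x^2) y = 0:
  p(x) = 7/2,  q(x) = x^2 - 3x + 3/2.
Indicial equation: r(r-1) + (7/2) r + (3/2) = 0 -> roots r_1 = -1, r_2 = -3/2.
Take r = r_1 = -1. Let y(x) = x^r sum_{n>=0} a_n x^n with a_0 = 1.
Substitute y = x^r sum a_n x^n and match x^{r+n}. The recurrence is
  D(n) a_n - 3 a_{n-1} + 1 a_{n-2} = 0,  where D(n) = (r+n)(r+n-1) + (7/2)(r+n) + (3/2).
  a_n = [3 a_{n-1} - 1 a_{n-2}] / D(n).
Since the indicial polynomial factors as (r - r_1)(r - r_2), D(n) = (r_1 + n - r_1)(r_1 + n - r_2) = n(n + 1/2).
Evaluating step by step (a_0 = 1):
  n = 1: D(1) = 1(1 + 1/2) = 3/2; numerator = 3(1) = 3; a_1 = (3)/(3/2) = 2
  n = 2: D(2) = 2(2 + 1/2) = 5; numerator = 3(2) - 1(1) = 5; a_2 = (5)/(5) = 1
  n = 3: D(3) = 3(3 + 1/2) = 21/2; numerator = 3(1) - 1(2) = 1; a_3 = (1)/(21/2) = 2/21
  n = 4: D(4) = 4(4 + 1/2) = 18; numerator = 3(2/21) - 1(1) = -5/7; a_4 = (-5/7)/(18) = -5/126
  n = 5: D(5) = 5(5 + 1/2) = 55/2; numerator = 3(-5/126) - 1(2/21) = -3/14; a_5 = (-3/14)/(55/2) = -3/385

r = -1; a_0 = 1; a_1 = 2; a_2 = 1; a_3 = 2/21; a_4 = -5/126; a_5 = -3/385


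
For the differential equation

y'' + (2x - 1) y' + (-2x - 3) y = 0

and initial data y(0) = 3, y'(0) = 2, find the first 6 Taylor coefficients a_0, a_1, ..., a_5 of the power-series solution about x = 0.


Ansatz: y(x) = sum_{n>=0} a_n x^n, so y'(x) = sum_{n>=1} n a_n x^(n-1) and y''(x) = sum_{n>=2} n(n-1) a_n x^(n-2).
Substitute into P(x) y'' + Q(x) y' + R(x) y = 0 with P(x) = 1, Q(x) = 2x - 1, R(x) = -2x - 3, and match powers of x.
Initial conditions: a_0 = 3, a_1 = 2.
Setting the coefficient of each power of x to zero and solving order by order (substituting the coefficients already found):
  x^0: 2 a_2 - a_1 - 3 a_0 = 0  ->  2 a_2 = a_1 + 3 a_0 = 11  ->  a_2 = 11/2
  x^1: 6 a_3 - 2 a_2 - a_1 - 2 a_0 = 0  ->  6 a_3 = 2 a_2 + a_1 + 2 a_0 = 19  ->  a_3 = 19/6
  x^2: 12 a_4 - 3 a_3 + a_2 - 2 a_1 = 0  ->  12 a_4 = 3 a_3 - a_2 + 2 a_1 = 8  ->  a_4 = 2/3
  x^3: 20 a_5 - 4 a_4 + 3 a_3 - 2 a_2 = 0  ->  20 a_5 = 4 a_4 - 3 a_3 + 2 a_2 = 25/6  ->  a_5 = 5/24
Truncated series: y(x) = 3 + 2 x + (11/2) x^2 + (19/6) x^3 + (2/3) x^4 + (5/24) x^5 + O(x^6).

a_0 = 3; a_1 = 2; a_2 = 11/2; a_3 = 19/6; a_4 = 2/3; a_5 = 5/24


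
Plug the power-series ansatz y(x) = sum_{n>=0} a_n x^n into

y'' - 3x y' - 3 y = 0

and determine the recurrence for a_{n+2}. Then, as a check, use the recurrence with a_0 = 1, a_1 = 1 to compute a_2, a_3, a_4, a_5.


Substitute y = sum_n a_n x^n.
y''(x) has coefficient (n+2)(n+1) a_{n+2} at x^n;
-3 x y'(x) has coefficient -3 n a_n at x^n (shift);
-3 y(x) has coefficient -3 a_n at x^n.
Matching x^n: (n+2)(n+1) a_{n+2} + (-3n - 3) a_n = 0.
Thus a_{n+2} = (3n + 3) / ((n+1)(n+2)) * a_n.

Check with a_0 = 1, a_1 = 1 (apply the recurrence for n = 0, 1, 2, 3): a_0 = 1, a_1 = 1, a_2 = 3/2, a_3 = 1, a_4 = 9/8, a_5 = 3/5.

a_(n+2) = (3n + 3) / ((n+1)(n+2)) * a_n; check: a_0 = 1, a_1 = 1, a_2 = 3/2, a_3 = 1, a_4 = 9/8, a_5 = 3/5


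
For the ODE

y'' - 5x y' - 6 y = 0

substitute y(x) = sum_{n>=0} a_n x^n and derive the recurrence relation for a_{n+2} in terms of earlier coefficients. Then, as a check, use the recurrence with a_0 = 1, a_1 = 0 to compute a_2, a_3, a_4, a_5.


Substitute y = sum_n a_n x^n.
y''(x) has coefficient (n+2)(n+1) a_{n+2} at x^n;
-5 x y'(x) has coefficient -5 n a_n at x^n (shift);
-6 y(x) has coefficient -6 a_n at x^n.
Matching x^n: (n+2)(n+1) a_{n+2} + (-5n - 6) a_n = 0.
Thus a_{n+2} = (5n + 6) / ((n+1)(n+2)) * a_n.

Check with a_0 = 1, a_1 = 0 (apply the recurrence for n = 0, 1, 2, 3): a_0 = 1, a_1 = 0, a_2 = 3, a_3 = 0, a_4 = 4, a_5 = 0.

a_(n+2) = (5n + 6) / ((n+1)(n+2)) * a_n; check: a_0 = 1, a_1 = 0, a_2 = 3, a_3 = 0, a_4 = 4, a_5 = 0


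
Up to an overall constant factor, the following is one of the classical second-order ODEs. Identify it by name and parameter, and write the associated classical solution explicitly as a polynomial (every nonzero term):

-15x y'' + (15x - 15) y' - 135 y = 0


All three coefficients share the factor -15; dividing through by -15 gives  x y'' + (1 - x) y' + 9 y = 0.
This matches the Laguerre equation x y'' + (1 - x) y' + n y = 0 with n = 9; the polynomial solution is L_9(x).
With y = sum_k a_k x^k, matching x^k gives (k+1)k a_{k+1} + (k+1) a_{k+1} - k a_k + n a_k = 0, i.e. (k+1)^2 a_{k+1} = (k - n) a_k = (k - 9) a_k. The right side vanishes at k = 9, so the series terminates at degree 9.
Standard normalization L_n(0) = 1 gives a_0 = 1. Work upward with a_{k+1} = (k - 9) a_k / (k+1)^2:
  a_1 = (0 - 9)(1) / 1^2 = -9/1 = -9
  a_2 = (1 - 9)(-9) / 2^2 = 72/4 = 18
  a_3 = (2 - 9)(18) / 3^2 = -126/9 = -14
  a_4 = (3 - 9)(-14) / 4^2 = 84/16 = 21/4
  a_5 = (4 - 9)(21/4) / 5^2 = (-105/4)/25 = -21/20
  a_6 = (5 - 9)(-21/20) / 6^2 = (21/5)/36 = 7/60
  a_7 = (6 - 9)(7/60) / 7^2 = (-7/20)/49 = -1/140
  a_8 = (7 - 9)(-1/140) / 8^2 = (1/70)/64 = 1/4480
  a_9 = (8 - 9)(1/4480) / 9^2 = (-1/4480)/81 = -1/362880
Hence L_9(x) = -x^9/362880 + x^8/4480 - x^7/140 + 7 x^6/60 - 21 x^5/20 + 21 x^4/4 - 14 x^3 + 18 x^2 - 9 x + 1.

L_9(x); series = -x^9/362880 + x^8/4480 - x^7/140 + 7 x^6/60 - 21 x^5/20 + 21 x^4/4 - 14 x^3 + 18 x^2 - 9 x + 1


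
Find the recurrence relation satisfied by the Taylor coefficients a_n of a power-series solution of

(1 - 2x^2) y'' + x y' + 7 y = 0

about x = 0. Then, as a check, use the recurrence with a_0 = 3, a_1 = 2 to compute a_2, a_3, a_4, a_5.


Substitute y = sum_n a_n x^n.
(1 - 2 x^2) y'' contributes (n+2)(n+1) a_{n+2} - 2 n(n-1) a_n at x^n.
x y'(x) contributes n a_n at x^n.
7 y(x) contributes 7 a_n at x^n.
Matching x^n: (n+2)(n+1) a_{n+2} + (-2 n(n-1) + n + 7) a_n = 0.
Thus a_{n+2} = (2 n(n-1) - n - 7) / ((n+1)(n+2)) * a_n.

Check with a_0 = 3, a_1 = 2 (apply the recurrence for n = 0, 1, 2, 3): a_0 = 3, a_1 = 2, a_2 = -21/2, a_3 = -8/3, a_4 = 35/8, a_5 = -4/15.

a_(n+2) = (2 n(n-1) - n - 7) / ((n+1)(n+2)) * a_n; check: a_0 = 3, a_1 = 2, a_2 = -21/2, a_3 = -8/3, a_4 = 35/8, a_5 = -4/15


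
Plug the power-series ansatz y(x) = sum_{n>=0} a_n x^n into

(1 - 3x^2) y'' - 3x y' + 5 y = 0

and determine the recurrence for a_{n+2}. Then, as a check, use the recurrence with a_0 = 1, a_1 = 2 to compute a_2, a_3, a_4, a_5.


Substitute y = sum_n a_n x^n.
(1 - 3 x^2) y'' contributes (n+2)(n+1) a_{n+2} - 3 n(n-1) a_n at x^n.
-3 x y'(x) contributes -3 n a_n at x^n.
5 y(x) contributes 5 a_n at x^n.
Matching x^n: (n+2)(n+1) a_{n+2} + (-3 n(n-1) - 3 n + 5) a_n = 0.
Thus a_{n+2} = (3 n(n-1) + 3 n - 5) / ((n+1)(n+2)) * a_n.

Check with a_0 = 1, a_1 = 2 (apply the recurrence for n = 0, 1, 2, 3): a_0 = 1, a_1 = 2, a_2 = -5/2, a_3 = -2/3, a_4 = -35/24, a_5 = -11/15.

a_(n+2) = (3 n(n-1) + 3 n - 5) / ((n+1)(n+2)) * a_n; check: a_0 = 1, a_1 = 2, a_2 = -5/2, a_3 = -2/3, a_4 = -35/24, a_5 = -11/15


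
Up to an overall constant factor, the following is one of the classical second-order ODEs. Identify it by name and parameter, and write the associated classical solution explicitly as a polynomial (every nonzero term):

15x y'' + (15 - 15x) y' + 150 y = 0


All three coefficients share the factor 15; dividing through by 15 gives  x y'' + (1 - x) y' + 10 y = 0.
This matches the Laguerre equation x y'' + (1 - x) y' + n y = 0 with n = 10; the polynomial solution is L_10(x).
With y = sum_k a_k x^k, matching x^k gives (k+1)k a_{k+1} + (k+1) a_{k+1} - k a_k + n a_k = 0, i.e. (k+1)^2 a_{k+1} = (k - n) a_k = (k - 10) a_k. The right side vanishes at k = 10, so the series terminates at degree 10.
Standard normalization L_n(0) = 1 gives a_0 = 1. Work upward with a_{k+1} = (k - 10) a_k / (k+1)^2:
  a_1 = (0 - 10)(1) / 1^2 = -10/1 = -10
  a_2 = (1 - 10)(-10) / 2^2 = 90/4 = 45/2
  a_3 = (2 - 10)(45/2) / 3^2 = -180/9 = -20
  a_4 = (3 - 10)(-20) / 4^2 = 140/16 = 35/4
  a_5 = (4 - 10)(35/4) / 5^2 = (-105/2)/25 = -21/10
  a_6 = (5 - 10)(-21/10) / 6^2 = (21/2)/36 = 7/24
  a_7 = (6 - 10)(7/24) / 7^2 = (-7/6)/49 = -1/42
  a_8 = (7 - 10)(-1/42) / 8^2 = (1/14)/64 = 1/896
  a_9 = (8 - 10)(1/896) / 9^2 = (-1/448)/81 = -1/36288
  a_10 = (9 - 10)(-1/36288) / 10^2 = (1/36288)/100 = 1/3628800
Hence L_10(x) = x^10/3628800 - x^9/36288 + x^8/896 - x^7/42 + 7 x^6/24 - 21 x^5/10 + 35 x^4/4 - 20 x^3 + 45 x^2/2 - 10 x + 1.

L_10(x); series = x^10/3628800 - x^9/36288 + x^8/896 - x^7/42 + 7 x^6/24 - 21 x^5/10 + 35 x^4/4 - 20 x^3 + 45 x^2/2 - 10 x + 1


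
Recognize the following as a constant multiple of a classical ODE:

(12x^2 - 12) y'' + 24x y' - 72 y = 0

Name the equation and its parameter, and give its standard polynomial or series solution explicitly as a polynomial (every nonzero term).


All three coefficients share the factor -12; dividing through by -12 gives  (1 - x^2) y'' - 2x y' + 6 y = 0.
This matches the Legendre equation (1 - x^2) y'' - 2x y' + n(n+1) y = 0 (note the -2x y' term) with n(n+1) = 6, so n = 2; the polynomial solution is P_2(x).
With y = sum_k a_k x^k, matching x^k gives (k+2)(k+1) a_{k+2} = [k(k+1) - n(n+1)] a_k = (k - 2)(k + 3) a_k. The right side vanishes at k = 2, so the series with the parity of 2 terminates at degree 2.
Standard normalization (P_n(1) = 1): leading coefficient (2n)!/(2^n (n!)^2) = 24/(4*4) = 3/2, so a_2 = 3/2. Work downward with a_k = (k+1)(k+2) a_{k+2} / ((k - 2)(k + 3)):
  a_0 = (1)(2)(3/2) / ((0 - 2)(0 + 3)) = 3/(-6) = -1/2
Hence P_2(x) = 3 x^2/2 - 1/2.

P_2(x); series = 3 x^2/2 - 1/2


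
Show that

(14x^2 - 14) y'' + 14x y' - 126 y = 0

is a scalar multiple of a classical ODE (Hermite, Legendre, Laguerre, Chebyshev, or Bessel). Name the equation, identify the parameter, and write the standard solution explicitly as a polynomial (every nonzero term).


All three coefficients share the factor -14; dividing through by -14 gives  (1 - x^2) y'' - x y' + 9 y = 0.
This matches the Chebyshev equation (1 - x^2) y'' - x y' + n^2 y = 0 (note the -x y' term, not -2x y') with n^2 = 9, so n = 3; the polynomial solution is T_3(x).
With y = sum_k a_k x^k, matching x^k gives (k+2)(k+1) a_{k+2} = (k^2 - n^2) a_k = (k - 3)(k + 3) a_k. The right side vanishes at k = 3, so the series with the parity of 3 terminates at degree 3.
Standard normalization: leading coefficient of T_n is 2^(n-1), so a_3 = 2^2 = 4. Work downward with a_k = (k+1)(k+2) a_{k+2} / ((k - 3)(k + 3)):
  a_1 = (2)(3)(4) / ((1 - 3)(1 + 3)) = 24/(-8) = -3
Hence T_3(x) = 4 x^3 - 3 x.

T_3(x); series = 4 x^3 - 3 x


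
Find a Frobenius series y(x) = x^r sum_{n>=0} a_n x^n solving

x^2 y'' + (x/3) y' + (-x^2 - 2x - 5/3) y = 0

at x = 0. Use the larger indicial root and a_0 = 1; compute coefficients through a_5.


Write in Frobenius form y'' + (p(x)/x) y' + (q(x)/x^2) y = 0:
  p(x) = 1/3,  q(x) = -x^2 - 2x - 5/3.
Indicial equation: r(r-1) + (1/3) r + (-5/3) = 0 -> roots r_1 = 5/3, r_2 = -1.
Take r = r_1 = 5/3. Let y(x) = x^r sum_{n>=0} a_n x^n with a_0 = 1.
Substitute y = x^r sum a_n x^n and match x^{r+n}. The recurrence is
  D(n) a_n - 2 a_{n-1} - 1 a_{n-2} = 0,  where D(n) = (r+n)(r+n-1) + (1/3)(r+n) + (-5/3).
  a_n = [2 a_{n-1} + 1 a_{n-2}] / D(n).
Since the indicial polynomial factors as (r - r_1)(r - r_2), D(n) = (r_1 + n - r_1)(r_1 + n - r_2) = n(n + 8/3).
Evaluating step by step (a_0 = 1):
  n = 1: D(1) = 1(1 + 8/3) = 11/3; numerator = 2(1) = 2; a_1 = (2)/(11/3) = 6/11
  n = 2: D(2) = 2(2 + 8/3) = 28/3; numerator = 2(6/11) + 1(1) = 23/11; a_2 = (23/11)/(28/3) = 69/308
  n = 3: D(3) = 3(3 + 8/3) = 17; numerator = 2(69/308) + 1(6/11) = 153/154; a_3 = (153/154)/(17) = 9/154
  n = 4: D(4) = 4(4 + 8/3) = 80/3; numerator = 2(9/154) + 1(69/308) = 15/44; a_4 = (15/44)/(80/3) = 9/704
  n = 5: D(5) = 5(5 + 8/3) = 115/3; numerator = 2(9/704) + 1(9/154) = 207/2464; a_5 = (207/2464)/(115/3) = 27/12320

r = 5/3; a_0 = 1; a_1 = 6/11; a_2 = 69/308; a_3 = 9/154; a_4 = 9/704; a_5 = 27/12320
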